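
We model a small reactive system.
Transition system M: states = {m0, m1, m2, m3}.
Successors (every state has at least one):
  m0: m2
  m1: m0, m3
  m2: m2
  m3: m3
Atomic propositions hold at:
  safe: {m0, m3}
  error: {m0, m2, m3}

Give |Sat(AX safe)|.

2

Sat(AX safe) = {s : every successor in {m0, m3}} = {m1, m3}
|Sat(AX safe)| = |{m1, m3}| = 2.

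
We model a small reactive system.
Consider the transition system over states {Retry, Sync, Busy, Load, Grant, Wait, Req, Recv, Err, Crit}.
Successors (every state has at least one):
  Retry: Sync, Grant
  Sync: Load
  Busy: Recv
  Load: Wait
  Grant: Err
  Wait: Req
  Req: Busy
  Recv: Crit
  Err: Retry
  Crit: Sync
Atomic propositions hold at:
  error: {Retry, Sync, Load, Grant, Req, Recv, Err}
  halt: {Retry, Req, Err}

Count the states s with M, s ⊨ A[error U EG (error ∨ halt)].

Sat(error ∨ halt) = {Retry, Sync, Load, Grant, Req, Recv, Err}
EG (error ∨ halt): greatest fixpoint, start Z0 = {Retry, Sync, Load, Grant, Req, Recv, Err}, keep only states in Sat with some successor in Z. Z1 = {Retry, Sync, Grant, Err}; Z2 = {Retry, Grant, Err}; fixed.
Sat(EG (error ∨ halt)) = {Retry, Grant, Err}
A[error U EG (error ∨ halt)]: least fixpoint, start Z0 = Sat(EG (error ∨ halt)) = {Retry, Grant, Err}, add states in Sat(error) with every successor in Z. Already a fixed point.
Sat(A[error U EG (error ∨ halt)]) = {Retry, Grant, Err}
|Sat(A[error U EG (error ∨ halt)])| = |{Retry, Grant, Err}| = 3.

3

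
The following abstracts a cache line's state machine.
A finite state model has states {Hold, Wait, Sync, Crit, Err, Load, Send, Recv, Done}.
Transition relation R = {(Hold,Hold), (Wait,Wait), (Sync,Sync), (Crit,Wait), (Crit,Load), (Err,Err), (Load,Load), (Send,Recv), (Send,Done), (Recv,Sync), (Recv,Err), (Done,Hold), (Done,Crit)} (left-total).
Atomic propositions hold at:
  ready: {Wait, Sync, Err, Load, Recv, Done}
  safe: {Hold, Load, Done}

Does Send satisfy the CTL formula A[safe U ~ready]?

Yes

Sat(~ready) = {Hold, Crit, Send}
A[safe U ~ready]: least fixpoint, start Z0 = Sat(~ready) = {Hold, Crit, Send}, add states in Sat(safe) with every successor in Z. Z1 = {Hold, Crit, Send, Done}; fixed.
Sat(A[safe U ~ready]) = {Hold, Crit, Send, Done}
Send ∈ Sat(A[safe U ~ready]) = {Hold, Crit, Send, Done}, so the formula holds at Send.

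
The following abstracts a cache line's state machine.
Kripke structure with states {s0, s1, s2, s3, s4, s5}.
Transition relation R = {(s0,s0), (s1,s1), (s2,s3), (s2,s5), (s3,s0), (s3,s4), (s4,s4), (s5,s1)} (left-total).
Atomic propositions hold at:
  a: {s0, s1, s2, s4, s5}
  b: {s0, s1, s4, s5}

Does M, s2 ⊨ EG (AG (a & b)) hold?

No

Sat(a & b) = {s0, s1, s4, s5}
AG (a & b): greatest fixpoint, start Z0 = {s0, s1, s4, s5}, keep only states in Sat with every successor in Z. Already a fixed point.
Sat(AG (a & b)) = {s0, s1, s4, s5}
EG (AG (a & b)): greatest fixpoint, start Z0 = {s0, s1, s4, s5}, keep only states in Sat with some successor in Z. Already a fixed point.
Sat(EG (AG (a & b))) = {s0, s1, s4, s5}
s2 ∉ Sat(EG (AG (a & b))) = {s0, s1, s4, s5}, so the formula does not hold at s2.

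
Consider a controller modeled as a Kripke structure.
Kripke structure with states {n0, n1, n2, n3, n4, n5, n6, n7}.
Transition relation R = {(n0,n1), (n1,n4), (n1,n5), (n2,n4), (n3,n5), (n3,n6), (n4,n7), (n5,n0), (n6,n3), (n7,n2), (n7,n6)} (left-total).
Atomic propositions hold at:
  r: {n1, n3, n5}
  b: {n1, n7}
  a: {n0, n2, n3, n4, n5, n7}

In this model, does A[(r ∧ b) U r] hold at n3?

Yes

Sat(r ∧ b) = {n1}
A[(r ∧ b) U r]: least fixpoint, start Z0 = Sat(r) = {n1, n3, n5}, add states in Sat(r ∧ b) with every successor in Z. Already a fixed point.
Sat(A[(r ∧ b) U r]) = {n1, n3, n5}
n3 ∈ Sat(A[(r ∧ b) U r]) = {n1, n3, n5}, so the formula holds at n3.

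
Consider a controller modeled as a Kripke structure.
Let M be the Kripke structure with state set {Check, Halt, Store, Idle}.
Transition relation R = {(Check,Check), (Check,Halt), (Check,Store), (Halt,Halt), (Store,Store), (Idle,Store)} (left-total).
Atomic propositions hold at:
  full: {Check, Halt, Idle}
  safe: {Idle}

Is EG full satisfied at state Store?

No

EG full: greatest fixpoint, start Z0 = {Check, Halt, Idle}, keep only states in Sat with some successor in Z. Z1 = {Check, Halt}; fixed.
Sat(EG full) = {Check, Halt}
Store ∉ Sat(EG full) = {Check, Halt}, so the formula does not hold at Store.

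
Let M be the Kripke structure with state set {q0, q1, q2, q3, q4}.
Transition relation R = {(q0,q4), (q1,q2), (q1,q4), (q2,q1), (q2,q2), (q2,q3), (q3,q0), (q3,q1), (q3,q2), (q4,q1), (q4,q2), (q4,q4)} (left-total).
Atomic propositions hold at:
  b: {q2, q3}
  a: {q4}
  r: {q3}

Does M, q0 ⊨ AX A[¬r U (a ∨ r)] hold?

Yes

Sat(¬r) = {q0, q1, q2, q4}
Sat(a ∨ r) = {q3, q4}
A[¬r U (a ∨ r)]: least fixpoint, start Z0 = Sat((a ∨ r)) = {q3, q4}, add states in Sat(¬r) with every successor in Z. Z1 = {q0, q3, q4}; fixed.
Sat(A[¬r U (a ∨ r)]) = {q0, q3, q4}
Sat(AX A[¬r U (a ∨ r)]) = {s : every successor in {q0, q3, q4}} = {q0}
q0 ∈ Sat(AX A[¬r U (a ∨ r)]) = {q0}, so the formula holds at q0.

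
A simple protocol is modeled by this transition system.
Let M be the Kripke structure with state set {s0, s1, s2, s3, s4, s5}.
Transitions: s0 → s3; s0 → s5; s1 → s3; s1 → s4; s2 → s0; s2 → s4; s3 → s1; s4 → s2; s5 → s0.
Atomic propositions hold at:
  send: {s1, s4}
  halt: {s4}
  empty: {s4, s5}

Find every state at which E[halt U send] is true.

{s1, s4}

E[halt U send]: least fixpoint, start Z0 = Sat(send) = {s1, s4}, add states in Sat(halt) with some successor in Z. Already a fixed point.
Sat(E[halt U send]) = {s1, s4}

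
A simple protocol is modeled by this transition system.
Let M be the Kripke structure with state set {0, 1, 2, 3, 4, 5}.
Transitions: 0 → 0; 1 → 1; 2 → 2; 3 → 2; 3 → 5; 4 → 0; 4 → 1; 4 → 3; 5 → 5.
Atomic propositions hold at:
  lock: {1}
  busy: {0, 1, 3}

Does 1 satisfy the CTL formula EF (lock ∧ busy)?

Yes

Sat(lock ∧ busy) = {1}
EF (lock ∧ busy): least fixpoint, start Z0 = {1}, add states with some successor in Z. Z1 = {1, 4}; fixed.
Sat(EF (lock ∧ busy)) = {1, 4}
1 ∈ Sat(EF (lock ∧ busy)) = {1, 4}, so the formula holds at 1.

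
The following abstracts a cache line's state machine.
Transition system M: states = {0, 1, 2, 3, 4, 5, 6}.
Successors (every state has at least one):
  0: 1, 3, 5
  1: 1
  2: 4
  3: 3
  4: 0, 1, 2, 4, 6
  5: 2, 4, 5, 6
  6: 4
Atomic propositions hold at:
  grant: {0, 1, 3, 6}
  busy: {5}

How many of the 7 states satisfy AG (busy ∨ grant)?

Sat(busy ∨ grant) = {0, 1, 3, 5, 6}
AG (busy ∨ grant): greatest fixpoint, start Z0 = {0, 1, 3, 5, 6}, keep only states in Sat with every successor in Z. Z1 = {0, 1, 3}; Z2 = {1, 3}; fixed.
Sat(AG (busy ∨ grant)) = {1, 3}
|Sat(AG (busy ∨ grant))| = |{1, 3}| = 2.

2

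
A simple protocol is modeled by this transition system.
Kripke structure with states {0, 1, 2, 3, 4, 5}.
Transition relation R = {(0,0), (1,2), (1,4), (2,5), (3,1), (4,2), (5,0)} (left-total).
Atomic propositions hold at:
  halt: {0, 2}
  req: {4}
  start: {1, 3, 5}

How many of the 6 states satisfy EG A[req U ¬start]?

Sat(¬start) = {0, 2, 4}
A[req U ¬start]: least fixpoint, start Z0 = Sat(¬start) = {0, 2, 4}, add states in Sat(req) with every successor in Z. Already a fixed point.
Sat(A[req U ¬start]) = {0, 2, 4}
EG A[req U ¬start]: greatest fixpoint, start Z0 = {0, 2, 4}, keep only states in Sat with some successor in Z. Z1 = {0, 4}; Z2 = {0}; fixed.
Sat(EG A[req U ¬start]) = {0}
|Sat(EG A[req U ¬start])| = |{0}| = 1.

1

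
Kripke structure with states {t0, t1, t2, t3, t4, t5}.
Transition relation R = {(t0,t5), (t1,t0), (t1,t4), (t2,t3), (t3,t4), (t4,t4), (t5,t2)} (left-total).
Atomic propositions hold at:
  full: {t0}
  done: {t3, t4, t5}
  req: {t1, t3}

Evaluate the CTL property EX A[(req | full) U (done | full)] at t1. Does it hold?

Sat(req | full) = {t0, t1, t3}
Sat(done | full) = {t0, t3, t4, t5}
A[(req | full) U (done | full)]: least fixpoint, start Z0 = Sat((done | full)) = {t0, t3, t4, t5}, add states in Sat(req | full) with every successor in Z. Z1 = {t0, t1, t3, t4, t5}; fixed.
Sat(A[(req | full) U (done | full)]) = {t0, t1, t3, t4, t5}
Sat(EX A[(req | full) U (done | full)]) = {s : some successor in {t0, t1, t3, t4, t5}} = {t0, t1, t2, t3, t4}
t1 ∈ Sat(EX A[(req | full) U (done | full)]) = {t0, t1, t2, t3, t4}, so the formula holds at t1.

Yes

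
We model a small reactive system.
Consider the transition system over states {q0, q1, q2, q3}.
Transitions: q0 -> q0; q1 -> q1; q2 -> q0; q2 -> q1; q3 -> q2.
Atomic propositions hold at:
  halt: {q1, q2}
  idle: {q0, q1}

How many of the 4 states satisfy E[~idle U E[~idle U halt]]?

3

Sat(~idle) = {q2, q3}
E[~idle U halt]: least fixpoint, start Z0 = Sat(halt) = {q1, q2}, add states in Sat(~idle) with some successor in Z. Z1 = {q1, q2, q3}; fixed.
Sat(E[~idle U halt]) = {q1, q2, q3}
E[~idle U E[~idle U halt]]: least fixpoint, start Z0 = Sat(E[~idle U halt]) = {q1, q2, q3}, add states in Sat(~idle) with some successor in Z. Already a fixed point.
Sat(E[~idle U E[~idle U halt]]) = {q1, q2, q3}
|Sat(E[~idle U E[~idle U halt]])| = |{q1, q2, q3}| = 3.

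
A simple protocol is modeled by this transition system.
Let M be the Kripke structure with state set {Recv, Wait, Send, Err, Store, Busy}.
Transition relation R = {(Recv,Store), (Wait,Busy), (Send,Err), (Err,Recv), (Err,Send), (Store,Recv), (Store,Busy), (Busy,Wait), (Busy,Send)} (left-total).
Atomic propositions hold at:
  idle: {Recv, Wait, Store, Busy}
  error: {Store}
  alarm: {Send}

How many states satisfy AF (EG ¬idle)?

2

Sat(¬idle) = {Send, Err}
EG ¬idle: greatest fixpoint, start Z0 = {Send, Err}, keep only states in Sat with some successor in Z. Already a fixed point.
Sat(EG ¬idle) = {Send, Err}
AF (EG ¬idle): least fixpoint, start Z0 = {Send, Err}, add states with every successor in Z. Already a fixed point.
Sat(AF (EG ¬idle)) = {Send, Err}
|Sat(AF (EG ¬idle))| = |{Send, Err}| = 2.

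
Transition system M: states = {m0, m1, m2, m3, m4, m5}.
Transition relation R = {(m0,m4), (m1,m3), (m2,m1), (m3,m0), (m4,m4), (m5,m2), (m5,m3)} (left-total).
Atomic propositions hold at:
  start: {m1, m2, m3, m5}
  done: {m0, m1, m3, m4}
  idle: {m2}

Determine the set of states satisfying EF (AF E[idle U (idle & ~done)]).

Sat(~done) = {m2, m5}
Sat(idle & ~done) = {m2}
E[idle U (idle & ~done)]: least fixpoint, start Z0 = Sat((idle & ~done)) = {m2}, add states in Sat(idle) with some successor in Z. Already a fixed point.
Sat(E[idle U (idle & ~done)]) = {m2}
AF E[idle U (idle & ~done)]: least fixpoint, start Z0 = {m2}, add states with every successor in Z. Already a fixed point.
Sat(AF E[idle U (idle & ~done)]) = {m2}
EF (AF E[idle U (idle & ~done)]): least fixpoint, start Z0 = {m2}, add states with some successor in Z. Z1 = {m2, m5}; fixed.
Sat(EF (AF E[idle U (idle & ~done)])) = {m2, m5}

{m2, m5}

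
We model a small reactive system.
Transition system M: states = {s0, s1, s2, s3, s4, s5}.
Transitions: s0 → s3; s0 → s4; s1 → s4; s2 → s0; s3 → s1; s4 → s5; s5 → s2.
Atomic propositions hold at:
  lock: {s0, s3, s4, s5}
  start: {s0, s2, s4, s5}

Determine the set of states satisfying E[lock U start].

{s0, s2, s4, s5}

E[lock U start]: least fixpoint, start Z0 = Sat(start) = {s0, s2, s4, s5}, add states in Sat(lock) with some successor in Z. Already a fixed point.
Sat(E[lock U start]) = {s0, s2, s4, s5}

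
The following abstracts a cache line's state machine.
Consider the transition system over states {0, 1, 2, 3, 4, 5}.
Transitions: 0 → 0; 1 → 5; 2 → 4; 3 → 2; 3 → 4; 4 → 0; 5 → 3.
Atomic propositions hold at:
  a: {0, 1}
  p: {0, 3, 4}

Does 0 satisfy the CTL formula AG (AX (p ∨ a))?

Yes

Sat(p ∨ a) = {0, 1, 3, 4}
Sat(AX (p ∨ a)) = {s : every successor in {0, 1, 3, 4}} = {0, 2, 4, 5}
AG (AX (p ∨ a)): greatest fixpoint, start Z0 = {0, 2, 4, 5}, keep only states in Sat with every successor in Z. Z1 = {0, 2, 4}; fixed.
Sat(AG (AX (p ∨ a))) = {0, 2, 4}
0 ∈ Sat(AG (AX (p ∨ a))) = {0, 2, 4}, so the formula holds at 0.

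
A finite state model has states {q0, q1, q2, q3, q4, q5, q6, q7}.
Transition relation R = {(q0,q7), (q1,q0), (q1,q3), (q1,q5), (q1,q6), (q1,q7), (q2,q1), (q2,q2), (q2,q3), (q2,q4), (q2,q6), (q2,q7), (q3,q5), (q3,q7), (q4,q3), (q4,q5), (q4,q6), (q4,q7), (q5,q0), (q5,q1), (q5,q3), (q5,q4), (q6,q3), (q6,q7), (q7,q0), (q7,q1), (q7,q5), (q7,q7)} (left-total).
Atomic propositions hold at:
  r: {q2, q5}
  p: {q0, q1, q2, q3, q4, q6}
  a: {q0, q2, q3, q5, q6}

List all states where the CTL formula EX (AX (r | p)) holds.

Sat(r | p) = {q0, q1, q2, q3, q4, q5, q6}
Sat(AX (r | p)) = {s : every successor in {q0, q1, q2, q3, q4, q5, q6}} = {q5}
Sat(EX (AX (r | p))) = {s : some successor in {q5}} = {q1, q3, q4, q7}

{q1, q3, q4, q7}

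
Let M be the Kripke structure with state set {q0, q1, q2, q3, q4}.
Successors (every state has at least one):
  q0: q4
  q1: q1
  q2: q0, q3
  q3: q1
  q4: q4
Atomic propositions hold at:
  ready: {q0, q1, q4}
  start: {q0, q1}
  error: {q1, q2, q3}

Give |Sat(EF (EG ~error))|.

Sat(~error) = {q0, q4}
EG ~error: greatest fixpoint, start Z0 = {q0, q4}, keep only states in Sat with some successor in Z. Already a fixed point.
Sat(EG ~error) = {q0, q4}
EF (EG ~error): least fixpoint, start Z0 = {q0, q4}, add states with some successor in Z. Z1 = {q0, q2, q4}; fixed.
Sat(EF (EG ~error)) = {q0, q2, q4}
|Sat(EF (EG ~error))| = |{q0, q2, q4}| = 3.

3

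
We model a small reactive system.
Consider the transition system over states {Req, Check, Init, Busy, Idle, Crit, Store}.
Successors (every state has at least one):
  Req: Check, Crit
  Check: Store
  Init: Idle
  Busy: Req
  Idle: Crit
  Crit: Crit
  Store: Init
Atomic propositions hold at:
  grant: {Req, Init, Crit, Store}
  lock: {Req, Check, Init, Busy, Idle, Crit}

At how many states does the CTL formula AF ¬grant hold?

Sat(¬grant) = {Check, Busy, Idle}
AF ¬grant: least fixpoint, start Z0 = {Check, Busy, Idle}, add states with every successor in Z. Z1 = {Check, Init, Busy, Idle}; Z2 = {Check, Init, Busy, Idle, Store}; fixed.
Sat(AF ¬grant) = {Check, Init, Busy, Idle, Store}
|Sat(AF ¬grant)| = |{Check, Init, Busy, Idle, Store}| = 5.

5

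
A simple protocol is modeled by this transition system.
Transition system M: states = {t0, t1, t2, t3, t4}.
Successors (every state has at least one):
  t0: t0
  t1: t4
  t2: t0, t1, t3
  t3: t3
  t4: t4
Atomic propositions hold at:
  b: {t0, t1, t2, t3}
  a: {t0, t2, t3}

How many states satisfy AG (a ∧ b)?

Sat(a ∧ b) = {t0, t2, t3}
AG (a ∧ b): greatest fixpoint, start Z0 = {t0, t2, t3}, keep only states in Sat with every successor in Z. Z1 = {t0, t3}; fixed.
Sat(AG (a ∧ b)) = {t0, t3}
|Sat(AG (a ∧ b))| = |{t0, t3}| = 2.

2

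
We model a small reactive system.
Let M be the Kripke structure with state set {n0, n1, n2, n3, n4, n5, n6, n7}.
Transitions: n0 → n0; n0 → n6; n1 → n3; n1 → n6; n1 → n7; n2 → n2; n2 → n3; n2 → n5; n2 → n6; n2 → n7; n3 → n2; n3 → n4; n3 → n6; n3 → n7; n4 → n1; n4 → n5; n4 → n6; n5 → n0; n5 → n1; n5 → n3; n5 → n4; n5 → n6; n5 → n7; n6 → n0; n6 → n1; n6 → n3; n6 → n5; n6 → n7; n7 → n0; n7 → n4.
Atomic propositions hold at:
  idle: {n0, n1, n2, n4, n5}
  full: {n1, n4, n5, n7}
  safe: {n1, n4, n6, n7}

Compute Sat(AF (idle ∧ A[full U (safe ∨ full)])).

Sat(safe ∨ full) = {n1, n4, n5, n6, n7}
A[full U (safe ∨ full)]: least fixpoint, start Z0 = Sat((safe ∨ full)) = {n1, n4, n5, n6, n7}, add states in Sat(full) with every successor in Z. Already a fixed point.
Sat(A[full U (safe ∨ full)]) = {n1, n4, n5, n6, n7}
Sat(idle ∧ A[full U (safe ∨ full)]) = {n1, n4, n5}
AF (idle ∧ A[full U (safe ∨ full)]): least fixpoint, start Z0 = {n1, n4, n5}, add states with every successor in Z. Already a fixed point.
Sat(AF (idle ∧ A[full U (safe ∨ full)])) = {n1, n4, n5}

{n1, n4, n5}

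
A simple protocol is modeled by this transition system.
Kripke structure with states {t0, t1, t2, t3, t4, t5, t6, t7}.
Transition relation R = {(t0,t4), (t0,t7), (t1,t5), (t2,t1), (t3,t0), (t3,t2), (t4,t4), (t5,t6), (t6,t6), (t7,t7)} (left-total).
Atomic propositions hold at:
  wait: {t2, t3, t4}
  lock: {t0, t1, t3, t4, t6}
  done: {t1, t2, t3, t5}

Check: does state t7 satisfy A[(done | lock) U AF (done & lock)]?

No

Sat(done | lock) = {t0, t1, t2, t3, t4, t5, t6}
Sat(done & lock) = {t1, t3}
AF (done & lock): least fixpoint, start Z0 = {t1, t3}, add states with every successor in Z. Z1 = {t1, t2, t3}; fixed.
Sat(AF (done & lock)) = {t1, t2, t3}
A[(done | lock) U AF (done & lock)]: least fixpoint, start Z0 = Sat(AF (done & lock)) = {t1, t2, t3}, add states in Sat(done | lock) with every successor in Z. Already a fixed point.
Sat(A[(done | lock) U AF (done & lock)]) = {t1, t2, t3}
t7 ∉ Sat(A[(done | lock) U AF (done & lock)]) = {t1, t2, t3}, so the formula does not hold at t7.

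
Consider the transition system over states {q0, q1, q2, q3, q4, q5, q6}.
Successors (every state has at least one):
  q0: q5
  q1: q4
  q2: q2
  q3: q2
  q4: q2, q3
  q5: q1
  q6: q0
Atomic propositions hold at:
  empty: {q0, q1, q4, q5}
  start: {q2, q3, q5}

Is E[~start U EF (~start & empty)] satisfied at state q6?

Yes

Sat(~start) = {q0, q1, q4, q6}
Sat(~start & empty) = {q0, q1, q4}
EF (~start & empty): least fixpoint, start Z0 = {q0, q1, q4}, add states with some successor in Z. Z1 = {q0, q1, q4, q5, q6}; fixed.
Sat(EF (~start & empty)) = {q0, q1, q4, q5, q6}
E[~start U EF (~start & empty)]: least fixpoint, start Z0 = Sat(EF (~start & empty)) = {q0, q1, q4, q5, q6}, add states in Sat(~start) with some successor in Z. Already a fixed point.
Sat(E[~start U EF (~start & empty)]) = {q0, q1, q4, q5, q6}
q6 ∈ Sat(E[~start U EF (~start & empty)]) = {q0, q1, q4, q5, q6}, so the formula holds at q6.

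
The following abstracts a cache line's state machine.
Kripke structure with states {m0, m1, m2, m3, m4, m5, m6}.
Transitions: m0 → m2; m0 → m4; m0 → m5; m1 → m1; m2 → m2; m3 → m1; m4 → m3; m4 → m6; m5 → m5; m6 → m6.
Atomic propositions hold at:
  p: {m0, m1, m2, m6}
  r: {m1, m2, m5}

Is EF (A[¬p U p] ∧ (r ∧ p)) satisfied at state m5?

No

Sat(¬p) = {m3, m4, m5}
A[¬p U p]: least fixpoint, start Z0 = Sat(p) = {m0, m1, m2, m6}, add states in Sat(¬p) with every successor in Z. Z1 = {m0, m1, m2, m3, m6}; Z2 = {m0, m1, m2, m3, m4, m6}; fixed.
Sat(A[¬p U p]) = {m0, m1, m2, m3, m4, m6}
Sat(r ∧ p) = {m1, m2}
Sat(A[¬p U p] ∧ (r ∧ p)) = {m1, m2}
EF (A[¬p U p] ∧ (r ∧ p)): least fixpoint, start Z0 = {m1, m2}, add states with some successor in Z. Z1 = {m0, m1, m2, m3}; Z2 = {m0, m1, m2, m3, m4}; fixed.
Sat(EF (A[¬p U p] ∧ (r ∧ p))) = {m0, m1, m2, m3, m4}
m5 ∉ Sat(EF (A[¬p U p] ∧ (r ∧ p))) = {m0, m1, m2, m3, m4}, so the formula does not hold at m5.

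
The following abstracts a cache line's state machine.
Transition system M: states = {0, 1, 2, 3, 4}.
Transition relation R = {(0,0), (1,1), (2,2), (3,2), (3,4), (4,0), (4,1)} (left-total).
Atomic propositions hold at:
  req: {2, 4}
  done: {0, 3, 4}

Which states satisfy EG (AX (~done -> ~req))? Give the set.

Sat(~done) = {1, 2}
Sat(~req) = {0, 1, 3}
Sat(~done -> ~req) = {0, 1, 3, 4}
Sat(AX (~done -> ~req)) = {s : every successor in {0, 1, 3, 4}} = {0, 1, 4}
EG (AX (~done -> ~req)): greatest fixpoint, start Z0 = {0, 1, 4}, keep only states in Sat with some successor in Z. Already a fixed point.
Sat(EG (AX (~done -> ~req))) = {0, 1, 4}

{0, 1, 4}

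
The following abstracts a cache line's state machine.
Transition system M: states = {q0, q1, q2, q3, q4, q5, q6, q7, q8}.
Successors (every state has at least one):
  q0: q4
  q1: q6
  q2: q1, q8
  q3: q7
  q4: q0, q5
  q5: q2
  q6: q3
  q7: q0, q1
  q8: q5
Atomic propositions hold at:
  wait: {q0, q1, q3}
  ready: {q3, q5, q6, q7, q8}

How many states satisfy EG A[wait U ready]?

A[wait U ready]: least fixpoint, start Z0 = Sat(ready) = {q3, q5, q6, q7, q8}, add states in Sat(wait) with every successor in Z. Z1 = {q1, q3, q5, q6, q7, q8}; fixed.
Sat(A[wait U ready]) = {q1, q3, q5, q6, q7, q8}
EG A[wait U ready]: greatest fixpoint, start Z0 = {q1, q3, q5, q6, q7, q8}, keep only states in Sat with some successor in Z. Z1 = {q1, q3, q6, q7, q8}; Z2 = {q1, q3, q6, q7}; fixed.
Sat(EG A[wait U ready]) = {q1, q3, q6, q7}
|Sat(EG A[wait U ready])| = |{q1, q3, q6, q7}| = 4.

4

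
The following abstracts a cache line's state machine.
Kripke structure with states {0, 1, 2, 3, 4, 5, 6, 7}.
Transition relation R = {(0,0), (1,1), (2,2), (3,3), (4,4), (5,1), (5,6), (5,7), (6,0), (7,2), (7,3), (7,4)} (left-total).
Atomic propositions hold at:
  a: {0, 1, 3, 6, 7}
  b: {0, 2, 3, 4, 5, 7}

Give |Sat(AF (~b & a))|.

2

Sat(~b) = {1, 6}
Sat(~b & a) = {1, 6}
AF (~b & a): least fixpoint, start Z0 = {1, 6}, add states with every successor in Z. Already a fixed point.
Sat(AF (~b & a)) = {1, 6}
|Sat(AF (~b & a))| = |{1, 6}| = 2.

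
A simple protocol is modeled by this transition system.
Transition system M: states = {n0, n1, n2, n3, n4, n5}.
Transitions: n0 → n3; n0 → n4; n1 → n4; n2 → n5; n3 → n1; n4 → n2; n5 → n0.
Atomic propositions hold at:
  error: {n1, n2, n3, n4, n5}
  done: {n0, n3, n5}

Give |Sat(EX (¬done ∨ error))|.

5

Sat(¬done) = {n1, n2, n4}
Sat(¬done ∨ error) = {n1, n2, n3, n4, n5}
Sat(EX (¬done ∨ error)) = {s : some successor in {n1, n2, n3, n4, n5}} = {n0, n1, n2, n3, n4}
|Sat(EX (¬done ∨ error))| = |{n0, n1, n2, n3, n4}| = 5.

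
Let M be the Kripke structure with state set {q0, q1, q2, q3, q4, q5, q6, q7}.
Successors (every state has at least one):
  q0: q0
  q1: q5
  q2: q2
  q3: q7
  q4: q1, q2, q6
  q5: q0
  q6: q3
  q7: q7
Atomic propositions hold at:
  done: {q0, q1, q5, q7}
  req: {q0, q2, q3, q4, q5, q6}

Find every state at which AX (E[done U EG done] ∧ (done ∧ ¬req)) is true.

{q3, q7}

EG done: greatest fixpoint, start Z0 = {q0, q1, q5, q7}, keep only states in Sat with some successor in Z. Already a fixed point.
Sat(EG done) = {q0, q1, q5, q7}
E[done U EG done]: least fixpoint, start Z0 = Sat(EG done) = {q0, q1, q5, q7}, add states in Sat(done) with some successor in Z. Already a fixed point.
Sat(E[done U EG done]) = {q0, q1, q5, q7}
Sat(¬req) = {q1, q7}
Sat(done ∧ ¬req) = {q1, q7}
Sat(E[done U EG done] ∧ (done ∧ ¬req)) = {q1, q7}
Sat(AX (E[done U EG done] ∧ (done ∧ ¬req))) = {s : every successor in {q1, q7}} = {q3, q7}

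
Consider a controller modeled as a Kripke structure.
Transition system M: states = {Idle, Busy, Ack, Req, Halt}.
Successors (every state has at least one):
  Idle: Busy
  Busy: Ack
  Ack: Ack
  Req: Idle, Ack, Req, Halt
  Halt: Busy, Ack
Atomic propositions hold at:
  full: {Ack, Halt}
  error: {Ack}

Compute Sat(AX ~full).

Sat(~full) = {Idle, Busy, Req}
Sat(AX ~full) = {s : every successor in {Idle, Busy, Req}} = {Idle}

{Idle}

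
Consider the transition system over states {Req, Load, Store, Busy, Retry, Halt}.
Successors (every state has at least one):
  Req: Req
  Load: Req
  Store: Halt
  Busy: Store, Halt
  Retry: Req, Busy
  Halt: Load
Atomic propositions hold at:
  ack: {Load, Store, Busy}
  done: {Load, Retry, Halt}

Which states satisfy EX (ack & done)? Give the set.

Sat(ack & done) = {Load}
Sat(EX (ack & done)) = {s : some successor in {Load}} = {Halt}

{Halt}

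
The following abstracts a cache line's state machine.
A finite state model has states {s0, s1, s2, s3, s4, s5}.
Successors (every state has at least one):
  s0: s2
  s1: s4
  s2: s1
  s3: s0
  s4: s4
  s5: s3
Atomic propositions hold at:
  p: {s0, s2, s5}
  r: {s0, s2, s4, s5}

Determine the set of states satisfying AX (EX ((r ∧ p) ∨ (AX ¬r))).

Sat(r ∧ p) = {s0, s2, s5}
Sat(¬r) = {s1, s3}
Sat(AX ¬r) = {s : every successor in {s1, s3}} = {s2, s5}
Sat((r ∧ p) ∨ (AX ¬r)) = {s0, s2, s5}
Sat(EX ((r ∧ p) ∨ (AX ¬r))) = {s : some successor in {s0, s2, s5}} = {s0, s3}
Sat(AX (EX ((r ∧ p) ∨ (AX ¬r)))) = {s : every successor in {s0, s3}} = {s3, s5}

{s3, s5}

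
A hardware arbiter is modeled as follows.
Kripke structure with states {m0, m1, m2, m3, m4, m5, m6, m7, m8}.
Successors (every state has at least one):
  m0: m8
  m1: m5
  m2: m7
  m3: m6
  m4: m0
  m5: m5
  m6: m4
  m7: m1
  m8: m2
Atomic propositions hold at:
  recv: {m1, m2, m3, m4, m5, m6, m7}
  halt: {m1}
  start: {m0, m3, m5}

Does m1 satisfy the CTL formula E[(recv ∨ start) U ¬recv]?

Sat(recv ∨ start) = {m0, m1, m2, m3, m4, m5, m6, m7}
Sat(¬recv) = {m0, m8}
E[(recv ∨ start) U ¬recv]: least fixpoint, start Z0 = Sat(¬recv) = {m0, m8}, add states in Sat(recv ∨ start) with some successor in Z. Z1 = {m0, m4, m8}; Z2 = {m0, m4, m6, m8}; Z3 = {m0, m3, m4, m6, m8}; fixed.
Sat(E[(recv ∨ start) U ¬recv]) = {m0, m3, m4, m6, m8}
m1 ∉ Sat(E[(recv ∨ start) U ¬recv]) = {m0, m3, m4, m6, m8}, so the formula does not hold at m1.

No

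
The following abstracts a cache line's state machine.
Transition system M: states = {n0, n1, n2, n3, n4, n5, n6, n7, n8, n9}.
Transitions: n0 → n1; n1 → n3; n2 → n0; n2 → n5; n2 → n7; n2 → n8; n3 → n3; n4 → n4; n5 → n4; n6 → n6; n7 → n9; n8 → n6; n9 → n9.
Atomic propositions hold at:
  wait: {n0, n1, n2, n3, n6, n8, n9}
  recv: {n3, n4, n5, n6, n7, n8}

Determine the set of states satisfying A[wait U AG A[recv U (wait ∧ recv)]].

{n0, n1, n3, n6, n8}

Sat(wait ∧ recv) = {n3, n6, n8}
A[recv U (wait ∧ recv)]: least fixpoint, start Z0 = Sat((wait ∧ recv)) = {n3, n6, n8}, add states in Sat(recv) with every successor in Z. Already a fixed point.
Sat(A[recv U (wait ∧ recv)]) = {n3, n6, n8}
AG A[recv U (wait ∧ recv)]: greatest fixpoint, start Z0 = {n3, n6, n8}, keep only states in Sat with every successor in Z. Already a fixed point.
Sat(AG A[recv U (wait ∧ recv)]) = {n3, n6, n8}
A[wait U AG A[recv U (wait ∧ recv)]]: least fixpoint, start Z0 = Sat(AG A[recv U (wait ∧ recv)]) = {n3, n6, n8}, add states in Sat(wait) with every successor in Z. Z1 = {n1, n3, n6, n8}; Z2 = {n0, n1, n3, n6, n8}; fixed.
Sat(A[wait U AG A[recv U (wait ∧ recv)]]) = {n0, n1, n3, n6, n8}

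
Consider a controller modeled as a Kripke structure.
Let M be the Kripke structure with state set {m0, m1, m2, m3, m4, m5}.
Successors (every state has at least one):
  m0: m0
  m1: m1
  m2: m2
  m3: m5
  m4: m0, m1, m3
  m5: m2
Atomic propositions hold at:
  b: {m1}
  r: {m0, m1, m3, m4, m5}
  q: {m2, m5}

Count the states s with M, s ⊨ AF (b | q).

Sat(b | q) = {m1, m2, m5}
AF (b | q): least fixpoint, start Z0 = {m1, m2, m5}, add states with every successor in Z. Z1 = {m1, m2, m3, m5}; fixed.
Sat(AF (b | q)) = {m1, m2, m3, m5}
|Sat(AF (b | q))| = |{m1, m2, m3, m5}| = 4.

4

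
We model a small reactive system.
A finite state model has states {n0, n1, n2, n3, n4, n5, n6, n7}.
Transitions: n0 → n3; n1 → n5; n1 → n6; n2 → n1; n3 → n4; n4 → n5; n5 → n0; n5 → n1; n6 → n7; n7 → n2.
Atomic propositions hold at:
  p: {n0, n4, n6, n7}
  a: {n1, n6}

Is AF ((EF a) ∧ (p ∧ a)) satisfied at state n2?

EF a: least fixpoint, start Z0 = {n1, n6}, add states with some successor in Z. Z1 = {n1, n2, n5, n6}; Z2 = {n1, n2, n4, n5, n6, n7}; Z3 = {n1, n2, n3, n4, n5, n6, n7}; Z4 = {n0, n1, n2, n3, n4, n5, n6, n7}; fixed.
Sat(EF a) = {n0, n1, n2, n3, n4, n5, n6, n7}
Sat(p ∧ a) = {n6}
Sat((EF a) ∧ (p ∧ a)) = {n6}
AF ((EF a) ∧ (p ∧ a)): least fixpoint, start Z0 = {n6}, add states with every successor in Z. Already a fixed point.
Sat(AF ((EF a) ∧ (p ∧ a))) = {n6}
n2 ∉ Sat(AF ((EF a) ∧ (p ∧ a))) = {n6}, so the formula does not hold at n2.

No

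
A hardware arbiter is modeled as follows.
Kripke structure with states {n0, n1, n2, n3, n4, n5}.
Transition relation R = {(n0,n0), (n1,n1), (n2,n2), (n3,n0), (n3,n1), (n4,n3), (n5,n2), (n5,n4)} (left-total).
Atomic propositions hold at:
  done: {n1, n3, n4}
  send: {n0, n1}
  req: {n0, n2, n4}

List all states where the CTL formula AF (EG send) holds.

EG send: greatest fixpoint, start Z0 = {n0, n1}, keep only states in Sat with some successor in Z. Already a fixed point.
Sat(EG send) = {n0, n1}
AF (EG send): least fixpoint, start Z0 = {n0, n1}, add states with every successor in Z. Z1 = {n0, n1, n3}; Z2 = {n0, n1, n3, n4}; fixed.
Sat(AF (EG send)) = {n0, n1, n3, n4}

{n0, n1, n3, n4}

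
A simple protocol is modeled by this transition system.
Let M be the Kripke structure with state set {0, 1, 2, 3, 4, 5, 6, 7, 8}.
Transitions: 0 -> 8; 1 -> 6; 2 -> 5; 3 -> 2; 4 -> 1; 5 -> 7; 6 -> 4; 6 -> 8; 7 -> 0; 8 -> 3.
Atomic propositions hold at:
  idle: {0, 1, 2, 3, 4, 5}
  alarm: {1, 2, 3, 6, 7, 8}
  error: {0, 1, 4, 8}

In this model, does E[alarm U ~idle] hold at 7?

Sat(~idle) = {6, 7, 8}
E[alarm U ~idle]: least fixpoint, start Z0 = Sat(~idle) = {6, 7, 8}, add states in Sat(alarm) with some successor in Z. Z1 = {1, 6, 7, 8}; fixed.
Sat(E[alarm U ~idle]) = {1, 6, 7, 8}
7 ∈ Sat(E[alarm U ~idle]) = {1, 6, 7, 8}, so the formula holds at 7.

Yes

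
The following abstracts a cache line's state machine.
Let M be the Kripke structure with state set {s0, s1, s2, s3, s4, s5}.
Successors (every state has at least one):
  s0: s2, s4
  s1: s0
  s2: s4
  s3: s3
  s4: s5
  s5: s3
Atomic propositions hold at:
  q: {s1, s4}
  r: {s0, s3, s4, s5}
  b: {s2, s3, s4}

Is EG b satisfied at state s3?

EG b: greatest fixpoint, start Z0 = {s2, s3, s4}, keep only states in Sat with some successor in Z. Z1 = {s2, s3}; Z2 = {s3}; fixed.
Sat(EG b) = {s3}
s3 ∈ Sat(EG b) = {s3}, so the formula holds at s3.

Yes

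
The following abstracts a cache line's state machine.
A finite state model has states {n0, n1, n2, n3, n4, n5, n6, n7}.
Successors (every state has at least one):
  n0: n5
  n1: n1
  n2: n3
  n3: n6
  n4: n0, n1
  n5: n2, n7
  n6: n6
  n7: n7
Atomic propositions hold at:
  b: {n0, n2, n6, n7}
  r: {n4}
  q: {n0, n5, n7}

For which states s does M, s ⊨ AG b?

{n6, n7}

AG b: greatest fixpoint, start Z0 = {n0, n2, n6, n7}, keep only states in Sat with every successor in Z. Z1 = {n6, n7}; fixed.
Sat(AG b) = {n6, n7}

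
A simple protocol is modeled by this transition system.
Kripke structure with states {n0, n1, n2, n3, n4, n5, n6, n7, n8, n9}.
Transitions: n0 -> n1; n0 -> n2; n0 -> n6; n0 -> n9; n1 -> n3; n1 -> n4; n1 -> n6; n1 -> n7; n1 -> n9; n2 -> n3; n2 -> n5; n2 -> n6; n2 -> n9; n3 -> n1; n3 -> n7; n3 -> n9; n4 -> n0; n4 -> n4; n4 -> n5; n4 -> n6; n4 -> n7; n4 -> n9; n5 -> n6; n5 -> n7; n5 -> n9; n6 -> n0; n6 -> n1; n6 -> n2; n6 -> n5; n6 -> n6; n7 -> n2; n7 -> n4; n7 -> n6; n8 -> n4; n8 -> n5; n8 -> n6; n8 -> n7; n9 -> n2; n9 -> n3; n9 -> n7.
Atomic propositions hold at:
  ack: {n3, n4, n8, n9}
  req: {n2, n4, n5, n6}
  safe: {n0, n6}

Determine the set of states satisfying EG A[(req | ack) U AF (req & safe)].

Sat(req | ack) = {n2, n3, n4, n5, n6, n8, n9}
Sat(req & safe) = {n6}
AF (req & safe): least fixpoint, start Z0 = {n6}, add states with every successor in Z. Already a fixed point.
Sat(AF (req & safe)) = {n6}
A[(req | ack) U AF (req & safe)]: least fixpoint, start Z0 = Sat(AF (req & safe)) = {n6}, add states in Sat(req | ack) with every successor in Z. Already a fixed point.
Sat(A[(req | ack) U AF (req & safe)]) = {n6}
EG A[(req | ack) U AF (req & safe)]: greatest fixpoint, start Z0 = {n6}, keep only states in Sat with some successor in Z. Already a fixed point.
Sat(EG A[(req | ack) U AF (req & safe)]) = {n6}

{n6}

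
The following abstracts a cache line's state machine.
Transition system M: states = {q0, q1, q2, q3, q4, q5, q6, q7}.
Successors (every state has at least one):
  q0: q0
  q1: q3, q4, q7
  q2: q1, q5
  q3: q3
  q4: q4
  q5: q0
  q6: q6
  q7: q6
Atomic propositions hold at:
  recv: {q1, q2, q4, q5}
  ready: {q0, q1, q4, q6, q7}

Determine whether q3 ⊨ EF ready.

EF ready: least fixpoint, start Z0 = {q0, q1, q4, q6, q7}, add states with some successor in Z. Z1 = {q0, q1, q2, q4, q5, q6, q7}; fixed.
Sat(EF ready) = {q0, q1, q2, q4, q5, q6, q7}
q3 ∉ Sat(EF ready) = {q0, q1, q2, q4, q5, q6, q7}, so the formula does not hold at q3.

No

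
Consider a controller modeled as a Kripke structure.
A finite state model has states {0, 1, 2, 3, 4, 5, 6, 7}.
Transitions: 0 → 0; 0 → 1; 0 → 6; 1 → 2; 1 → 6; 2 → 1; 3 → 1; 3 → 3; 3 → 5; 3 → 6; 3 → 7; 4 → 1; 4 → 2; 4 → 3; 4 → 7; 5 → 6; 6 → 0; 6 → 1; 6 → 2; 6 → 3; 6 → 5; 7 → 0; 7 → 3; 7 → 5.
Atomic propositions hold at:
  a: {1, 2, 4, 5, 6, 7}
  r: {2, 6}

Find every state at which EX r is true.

Sat(EX r) = {s : some successor in {2, 6}} = {0, 1, 3, 4, 5, 6}

{0, 1, 3, 4, 5, 6}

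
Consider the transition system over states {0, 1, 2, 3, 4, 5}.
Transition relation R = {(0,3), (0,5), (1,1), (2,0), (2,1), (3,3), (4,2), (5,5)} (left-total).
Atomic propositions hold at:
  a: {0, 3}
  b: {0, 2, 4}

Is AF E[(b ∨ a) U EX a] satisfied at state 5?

Sat(b ∨ a) = {0, 2, 3, 4}
Sat(EX a) = {s : some successor in {0, 3}} = {0, 2, 3}
E[(b ∨ a) U EX a]: least fixpoint, start Z0 = Sat(EX a) = {0, 2, 3}, add states in Sat(b ∨ a) with some successor in Z. Z1 = {0, 2, 3, 4}; fixed.
Sat(E[(b ∨ a) U EX a]) = {0, 2, 3, 4}
AF E[(b ∨ a) U EX a]: least fixpoint, start Z0 = {0, 2, 3, 4}, add states with every successor in Z. Already a fixed point.
Sat(AF E[(b ∨ a) U EX a]) = {0, 2, 3, 4}
5 ∉ Sat(AF E[(b ∨ a) U EX a]) = {0, 2, 3, 4}, so the formula does not hold at 5.

No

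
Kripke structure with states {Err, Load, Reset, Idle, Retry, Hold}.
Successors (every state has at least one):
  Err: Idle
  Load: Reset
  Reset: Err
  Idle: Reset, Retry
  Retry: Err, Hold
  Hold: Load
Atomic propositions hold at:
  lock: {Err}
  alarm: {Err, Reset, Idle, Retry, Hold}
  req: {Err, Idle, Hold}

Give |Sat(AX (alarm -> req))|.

4

Sat(alarm -> req) = {Err, Load, Idle, Hold}
Sat(AX (alarm -> req)) = {s : every successor in {Err, Load, Idle, Hold}} = {Err, Reset, Retry, Hold}
|Sat(AX (alarm -> req))| = |{Err, Reset, Retry, Hold}| = 4.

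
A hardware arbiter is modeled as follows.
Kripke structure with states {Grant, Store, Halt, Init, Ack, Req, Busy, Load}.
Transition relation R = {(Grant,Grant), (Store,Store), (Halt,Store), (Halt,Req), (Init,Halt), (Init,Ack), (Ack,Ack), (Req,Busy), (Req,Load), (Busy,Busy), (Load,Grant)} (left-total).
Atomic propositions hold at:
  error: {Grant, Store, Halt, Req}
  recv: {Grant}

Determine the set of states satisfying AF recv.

{Grant, Load}

AF recv: least fixpoint, start Z0 = {Grant}, add states with every successor in Z. Z1 = {Grant, Load}; fixed.
Sat(AF recv) = {Grant, Load}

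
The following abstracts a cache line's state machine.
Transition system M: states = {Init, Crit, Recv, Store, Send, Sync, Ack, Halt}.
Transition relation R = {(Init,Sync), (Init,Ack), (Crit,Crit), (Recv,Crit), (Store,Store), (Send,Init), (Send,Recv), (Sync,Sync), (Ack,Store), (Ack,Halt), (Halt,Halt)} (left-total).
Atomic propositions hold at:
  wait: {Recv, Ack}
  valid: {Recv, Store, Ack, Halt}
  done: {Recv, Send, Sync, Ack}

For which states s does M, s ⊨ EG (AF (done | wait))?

{Init, Send, Sync}

Sat(done | wait) = {Recv, Send, Sync, Ack}
AF (done | wait): least fixpoint, start Z0 = {Recv, Send, Sync, Ack}, add states with every successor in Z. Z1 = {Init, Recv, Send, Sync, Ack}; fixed.
Sat(AF (done | wait)) = {Init, Recv, Send, Sync, Ack}
EG (AF (done | wait)): greatest fixpoint, start Z0 = {Init, Recv, Send, Sync, Ack}, keep only states in Sat with some successor in Z. Z1 = {Init, Send, Sync}; fixed.
Sat(EG (AF (done | wait))) = {Init, Send, Sync}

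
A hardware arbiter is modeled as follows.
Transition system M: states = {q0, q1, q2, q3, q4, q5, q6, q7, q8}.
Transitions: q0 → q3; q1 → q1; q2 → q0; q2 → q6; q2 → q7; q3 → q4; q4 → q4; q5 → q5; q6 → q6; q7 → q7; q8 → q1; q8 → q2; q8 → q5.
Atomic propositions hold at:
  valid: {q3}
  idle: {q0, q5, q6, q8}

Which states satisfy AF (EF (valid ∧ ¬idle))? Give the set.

{q0, q2, q3, q8}

Sat(¬idle) = {q1, q2, q3, q4, q7}
Sat(valid ∧ ¬idle) = {q3}
EF (valid ∧ ¬idle): least fixpoint, start Z0 = {q3}, add states with some successor in Z. Z1 = {q0, q3}; Z2 = {q0, q2, q3}; Z3 = {q0, q2, q3, q8}; fixed.
Sat(EF (valid ∧ ¬idle)) = {q0, q2, q3, q8}
AF (EF (valid ∧ ¬idle)): least fixpoint, start Z0 = {q0, q2, q3, q8}, add states with every successor in Z. Already a fixed point.
Sat(AF (EF (valid ∧ ¬idle))) = {q0, q2, q3, q8}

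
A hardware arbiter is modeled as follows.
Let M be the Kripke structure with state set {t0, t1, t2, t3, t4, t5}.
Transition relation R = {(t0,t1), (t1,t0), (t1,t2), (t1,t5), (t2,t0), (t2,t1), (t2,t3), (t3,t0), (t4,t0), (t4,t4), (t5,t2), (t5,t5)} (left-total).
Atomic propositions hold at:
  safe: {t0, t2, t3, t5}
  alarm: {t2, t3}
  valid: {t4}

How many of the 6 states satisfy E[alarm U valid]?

E[alarm U valid]: least fixpoint, start Z0 = Sat(valid) = {t4}, add states in Sat(alarm) with some successor in Z. Already a fixed point.
Sat(E[alarm U valid]) = {t4}
|Sat(E[alarm U valid])| = |{t4}| = 1.

1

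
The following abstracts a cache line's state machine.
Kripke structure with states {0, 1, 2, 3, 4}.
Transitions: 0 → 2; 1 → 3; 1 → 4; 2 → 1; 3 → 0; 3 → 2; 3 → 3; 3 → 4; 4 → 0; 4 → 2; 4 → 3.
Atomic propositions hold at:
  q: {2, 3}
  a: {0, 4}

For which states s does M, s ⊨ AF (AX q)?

Sat(AX q) = {s : every successor in {2, 3}} = {0}
AF (AX q): least fixpoint, start Z0 = {0}, add states with every successor in Z. Already a fixed point.
Sat(AF (AX q)) = {0}

{0}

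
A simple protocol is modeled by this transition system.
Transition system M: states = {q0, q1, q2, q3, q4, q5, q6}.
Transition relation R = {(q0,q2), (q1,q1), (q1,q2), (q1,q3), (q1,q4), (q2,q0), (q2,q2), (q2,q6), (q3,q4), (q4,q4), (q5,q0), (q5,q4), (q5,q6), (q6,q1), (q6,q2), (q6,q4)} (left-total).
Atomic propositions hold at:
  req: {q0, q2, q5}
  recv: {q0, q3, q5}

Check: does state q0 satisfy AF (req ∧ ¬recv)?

Yes

Sat(¬recv) = {q1, q2, q4, q6}
Sat(req ∧ ¬recv) = {q2}
AF (req ∧ ¬recv): least fixpoint, start Z0 = {q2}, add states with every successor in Z. Z1 = {q0, q2}; fixed.
Sat(AF (req ∧ ¬recv)) = {q0, q2}
q0 ∈ Sat(AF (req ∧ ¬recv)) = {q0, q2}, so the formula holds at q0.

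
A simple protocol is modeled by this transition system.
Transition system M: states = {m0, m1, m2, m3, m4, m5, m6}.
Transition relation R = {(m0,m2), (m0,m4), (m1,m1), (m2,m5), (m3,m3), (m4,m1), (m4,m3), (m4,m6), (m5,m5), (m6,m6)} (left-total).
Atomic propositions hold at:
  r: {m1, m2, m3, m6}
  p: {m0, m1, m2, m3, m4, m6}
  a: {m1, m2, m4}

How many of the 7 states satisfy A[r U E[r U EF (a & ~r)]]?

Sat(~r) = {m0, m4, m5}
Sat(a & ~r) = {m4}
EF (a & ~r): least fixpoint, start Z0 = {m4}, add states with some successor in Z. Z1 = {m0, m4}; fixed.
Sat(EF (a & ~r)) = {m0, m4}
E[r U EF (a & ~r)]: least fixpoint, start Z0 = Sat(EF (a & ~r)) = {m0, m4}, add states in Sat(r) with some successor in Z. Already a fixed point.
Sat(E[r U EF (a & ~r)]) = {m0, m4}
A[r U E[r U EF (a & ~r)]]: least fixpoint, start Z0 = Sat(E[r U EF (a & ~r)]) = {m0, m4}, add states in Sat(r) with every successor in Z. Already a fixed point.
Sat(A[r U E[r U EF (a & ~r)]]) = {m0, m4}
|Sat(A[r U E[r U EF (a & ~r)]])| = |{m0, m4}| = 2.

2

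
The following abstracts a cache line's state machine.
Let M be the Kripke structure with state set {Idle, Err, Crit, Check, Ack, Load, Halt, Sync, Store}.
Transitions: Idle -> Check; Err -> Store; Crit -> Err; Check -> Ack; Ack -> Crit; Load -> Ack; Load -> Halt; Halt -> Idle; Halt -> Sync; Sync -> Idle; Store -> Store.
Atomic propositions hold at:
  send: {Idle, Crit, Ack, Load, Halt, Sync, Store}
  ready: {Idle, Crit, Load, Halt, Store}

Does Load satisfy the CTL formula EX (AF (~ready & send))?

Yes

Sat(~ready) = {Err, Check, Ack, Sync}
Sat(~ready & send) = {Ack, Sync}
AF (~ready & send): least fixpoint, start Z0 = {Ack, Sync}, add states with every successor in Z. Z1 = {Check, Ack, Sync}; Z2 = {Idle, Check, Ack, Sync}; Z3 = {Idle, Check, Ack, Halt, Sync}; Z4 = {Idle, Check, Ack, Load, Halt, Sync}; fixed.
Sat(AF (~ready & send)) = {Idle, Check, Ack, Load, Halt, Sync}
Sat(EX (AF (~ready & send))) = {s : some successor in {Idle, Check, Ack, Load, Halt, Sync}} = {Idle, Check, Load, Halt, Sync}
Load ∈ Sat(EX (AF (~ready & send))) = {Idle, Check, Load, Halt, Sync}, so the formula holds at Load.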